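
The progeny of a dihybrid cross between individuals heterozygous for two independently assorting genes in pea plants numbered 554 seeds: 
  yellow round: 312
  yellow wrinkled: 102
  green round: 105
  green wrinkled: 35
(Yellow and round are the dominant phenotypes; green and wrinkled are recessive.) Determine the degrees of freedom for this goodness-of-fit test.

A dihybrid F₂ with independent assortment and complete dominance at both loci gives a 9:3:3:1 phenotypic ratio.
A goodness-of-fit test with 4 phenotype classes has df = 4 − 1 = 3.

3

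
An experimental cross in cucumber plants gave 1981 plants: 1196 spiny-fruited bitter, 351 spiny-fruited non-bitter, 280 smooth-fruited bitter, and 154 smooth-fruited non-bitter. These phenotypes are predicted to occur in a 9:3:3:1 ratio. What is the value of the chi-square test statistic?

36.982

Total ratio parts = 16. Expected numbers out of 1981:
  spiny-fruited bitter: 1981 × 9/16 = 1114.3125
  spiny-fruited non-bitter: 1981 × 3/16 = 371.4375
  smooth-fruited bitter: 1981 × 3/16 = 371.4375
  smooth-fruited non-bitter: 1981 × 1/16 = 123.8125
χ² = Σ (O − E)² / E
  spiny-fruited bitter: (1196 − 1114.3125)² / 1114.3125 = 5.9883
  spiny-fruited non-bitter: (351 − 371.4375)² / 371.4375 = 1.1245
  smooth-fruited bitter: (280 − 371.4375)² / 371.4375 = 22.5093
  smooth-fruited non-bitter: (154 − 123.8125)² / 123.8125 = 7.3602
χ² = 5.9883 + 1.1245 + 22.5093 + 7.3602 = 36.9823 ≈ 36.982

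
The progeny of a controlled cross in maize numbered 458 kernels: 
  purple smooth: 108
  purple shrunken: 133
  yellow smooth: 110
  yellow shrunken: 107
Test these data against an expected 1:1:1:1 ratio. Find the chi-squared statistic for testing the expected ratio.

4.026

Expected counts for N = 458 under a 1:1:1:1 ratio (total parts = 4):
  purple smooth: 458 × 1/4 = 114.5
  purple shrunken: 458 × 1/4 = 114.5
  yellow smooth: 458 × 1/4 = 114.5
  yellow shrunken: 458 × 1/4 = 114.5
χ² = Σ (O − E)² / E
  purple smooth: (108 − 114.5)² / 114.5 = 0.3690
  purple shrunken: (133 − 114.5)² / 114.5 = 2.9891
  yellow smooth: (110 − 114.5)² / 114.5 = 0.1769
  yellow shrunken: (107 − 114.5)² / 114.5 = 0.4913
χ² = 0.3690 + 2.9891 + 0.1769 + 0.4913 = 4.0263 ≈ 4.026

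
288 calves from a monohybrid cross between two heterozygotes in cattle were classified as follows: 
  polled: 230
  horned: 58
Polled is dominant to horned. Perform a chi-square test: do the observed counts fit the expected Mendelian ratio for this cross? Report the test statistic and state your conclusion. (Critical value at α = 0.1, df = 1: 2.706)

For a monohybrid cross between heterozygotes with complete dominance, the expected phenotypic ratio is 3:1.
Total ratio parts = 4. Expected numbers out of 288:
  polled: 288 × 3/4 = 216
  horned: 288 × 1/4 = 72
χ² = Σ (O − E)² / E
  polled: (230 − 216)² / 216 = 0.9074
  horned: (58 − 72)² / 72 = 2.7222
χ² = 0.9074 + 2.7222 = 3.6296 ≈ 3.630
Degrees of freedom = 2 − 1 = 1; critical value at α = 0.1 is 2.706.
Since 3.630 > 2.706, we reject the null hypothesis — the data do not fit the 3:1 ratio.

3.630; not consistent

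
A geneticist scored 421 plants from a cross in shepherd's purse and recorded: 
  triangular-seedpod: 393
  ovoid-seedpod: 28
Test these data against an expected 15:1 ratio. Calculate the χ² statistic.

0.115

Under the 15:1 hypothesis (Σ ratio = 16, N = 421):
  triangular-seedpod: 421 × 15/16 = 394.6875
  ovoid-seedpod: 421 × 1/16 = 26.3125
χ² = Σ (O − E)² / E
  triangular-seedpod: (393 − 394.6875)² / 394.6875 = 0.0072
  ovoid-seedpod: (28 − 26.3125)² / 26.3125 = 0.1082
χ² = 0.0072 + 0.1082 = 0.1154 ≈ 0.115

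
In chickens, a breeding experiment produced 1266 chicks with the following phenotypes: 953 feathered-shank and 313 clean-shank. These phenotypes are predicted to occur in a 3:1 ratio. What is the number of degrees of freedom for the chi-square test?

1

A goodness-of-fit test with 2 phenotype classes has df = 2 − 1 = 1.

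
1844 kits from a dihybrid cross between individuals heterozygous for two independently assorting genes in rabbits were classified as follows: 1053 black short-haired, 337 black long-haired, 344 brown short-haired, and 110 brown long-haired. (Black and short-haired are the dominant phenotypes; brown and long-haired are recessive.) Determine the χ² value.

0.709

A dihybrid F₂ with independent assortment and complete dominance at both loci gives a 9:3:3:1 phenotypic ratio.
The 9:3:3:1 ratio has 16 parts, so with N = 1844 the expected counts are:
  black short-haired: 1844 × 9/16 = 1037.25
  black long-haired: 1844 × 3/16 = 345.75
  brown short-haired: 1844 × 3/16 = 345.75
  brown long-haired: 1844 × 1/16 = 115.25
χ² = Σ (O − E)² / E
  black short-haired: (1053 − 1037.25)² / 1037.25 = 0.2392
  black long-haired: (337 − 345.75)² / 345.75 = 0.2214
  brown short-haired: (344 − 345.75)² / 345.75 = 0.0089
  brown long-haired: (110 − 115.25)² / 115.25 = 0.2392
χ² = 0.2392 + 0.2214 + 0.0089 + 0.2392 = 0.7087 ≈ 0.709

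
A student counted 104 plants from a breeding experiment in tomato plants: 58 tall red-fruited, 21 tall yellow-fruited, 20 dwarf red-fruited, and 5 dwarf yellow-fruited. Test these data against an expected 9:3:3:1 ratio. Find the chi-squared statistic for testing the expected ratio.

0.479

The 9:3:3:1 ratio has 16 parts, so with N = 104 the expected counts are:
  tall red-fruited: 104 × 9/16 = 58.5
  tall yellow-fruited: 104 × 3/16 = 19.5
  dwarf red-fruited: 104 × 3/16 = 19.5
  dwarf yellow-fruited: 104 × 1/16 = 6.5
χ² = Σ (O − E)² / E
  tall red-fruited: (58 − 58.5)² / 58.5 = 0.0043
  tall yellow-fruited: (21 − 19.5)² / 19.5 = 0.1154
  dwarf red-fruited: (20 − 19.5)² / 19.5 = 0.0128
  dwarf yellow-fruited: (5 − 6.5)² / 6.5 = 0.3462
χ² = 0.0043 + 0.1154 + 0.0128 + 0.3462 = 0.4787 ≈ 0.479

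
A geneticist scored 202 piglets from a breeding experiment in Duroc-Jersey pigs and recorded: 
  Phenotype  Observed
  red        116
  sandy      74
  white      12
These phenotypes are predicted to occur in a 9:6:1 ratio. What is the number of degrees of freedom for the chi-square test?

2

A goodness-of-fit test with 3 phenotype classes has df = 3 − 1 = 2.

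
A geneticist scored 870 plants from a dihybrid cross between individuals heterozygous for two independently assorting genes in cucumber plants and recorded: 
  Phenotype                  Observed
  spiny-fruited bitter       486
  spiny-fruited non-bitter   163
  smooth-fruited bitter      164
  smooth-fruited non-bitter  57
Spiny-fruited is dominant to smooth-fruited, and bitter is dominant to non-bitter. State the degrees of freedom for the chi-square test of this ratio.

3

A dihybrid F₂ with independent assortment and complete dominance at both loci gives a 9:3:3:1 phenotypic ratio.
A goodness-of-fit test with 4 phenotype classes has df = 4 − 1 = 3.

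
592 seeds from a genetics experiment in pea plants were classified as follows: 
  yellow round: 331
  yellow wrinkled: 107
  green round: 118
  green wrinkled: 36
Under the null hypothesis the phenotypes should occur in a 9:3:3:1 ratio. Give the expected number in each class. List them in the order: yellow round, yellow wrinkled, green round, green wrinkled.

The 9:3:3:1 ratio has 16 parts, so with N = 592 the expected counts are:
  yellow round: 592 × 9/16 = 333
  yellow wrinkled: 592 × 3/16 = 111
  green round: 592 × 3/16 = 111
  green wrinkled: 592 × 1/16 = 37

333, 111, 111, 37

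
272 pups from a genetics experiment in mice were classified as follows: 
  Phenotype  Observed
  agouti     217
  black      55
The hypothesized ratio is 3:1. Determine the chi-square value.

Under the 3:1 hypothesis (Σ ratio = 4, N = 272):
  agouti: 272 × 3/4 = 204
  black: 272 × 1/4 = 68
χ² = Σ (O − E)² / E
  agouti: (217 − 204)² / 204 = 0.8284
  black: (55 − 68)² / 68 = 2.4853
χ² = 0.8284 + 2.4853 = 3.3137 ≈ 3.314

3.314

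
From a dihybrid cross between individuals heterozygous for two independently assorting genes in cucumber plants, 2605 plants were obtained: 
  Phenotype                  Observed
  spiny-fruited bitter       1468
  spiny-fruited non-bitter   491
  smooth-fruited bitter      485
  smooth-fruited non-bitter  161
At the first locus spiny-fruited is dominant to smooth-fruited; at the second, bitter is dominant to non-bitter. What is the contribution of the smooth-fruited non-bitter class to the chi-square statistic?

A dihybrid F₂ with independent assortment and complete dominance at both loci gives a 9:3:3:1 phenotypic ratio.
Expected counts for N = 2605 under a 9:3:3:1 ratio (total parts = 16):
  spiny-fruited bitter: 2605 × 9/16 = 1465.3125
  spiny-fruited non-bitter: 2605 × 3/16 = 488.4375
  smooth-fruited bitter: 2605 × 3/16 = 488.4375
  smooth-fruited non-bitter: 2605 × 1/16 = 162.8125
Contribution of smooth-fruited non-bitter: (161 − 162.8125)² / 162.8125 = 0.0202

0.020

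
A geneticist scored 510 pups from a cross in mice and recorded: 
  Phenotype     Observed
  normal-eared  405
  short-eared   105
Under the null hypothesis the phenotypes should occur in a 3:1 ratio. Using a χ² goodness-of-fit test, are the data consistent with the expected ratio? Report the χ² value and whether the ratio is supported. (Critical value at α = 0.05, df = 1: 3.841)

Under the 3:1 hypothesis (Σ ratio = 4, N = 510):
  normal-eared: 510 × 3/4 = 382.5
  short-eared: 510 × 1/4 = 127.5
χ² = Σ (O − E)² / E
  normal-eared: (405 − 382.5)² / 382.5 = 1.3235
  short-eared: (105 − 127.5)² / 127.5 = 3.9706
χ² = 1.3235 + 3.9706 = 5.2941 ≈ 5.294
Degrees of freedom = 2 − 1 = 1; critical value at α = 0.05 is 3.841.
Since 5.294 > 3.841, we reject the null hypothesis — the data do not fit the 3:1 ratio.

5.294; not consistent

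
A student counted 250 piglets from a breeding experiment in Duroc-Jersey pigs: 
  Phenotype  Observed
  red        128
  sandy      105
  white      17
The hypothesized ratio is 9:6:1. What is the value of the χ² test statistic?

Under the 9:6:1 hypothesis (Σ ratio = 16, N = 250):
  red: 250 × 9/16 = 140.625
  sandy: 250 × 6/16 = 93.75
  white: 250 × 1/16 = 15.625
χ² = Σ (O − E)² / E
  red: (128 − 140.625)² / 140.625 = 1.1334
  sandy: (105 − 93.75)² / 93.75 = 1.3500
  white: (17 − 15.625)² / 15.625 = 0.1210
χ² = 1.1334 + 1.3500 + 0.1210 = 2.6044 ≈ 2.604

2.604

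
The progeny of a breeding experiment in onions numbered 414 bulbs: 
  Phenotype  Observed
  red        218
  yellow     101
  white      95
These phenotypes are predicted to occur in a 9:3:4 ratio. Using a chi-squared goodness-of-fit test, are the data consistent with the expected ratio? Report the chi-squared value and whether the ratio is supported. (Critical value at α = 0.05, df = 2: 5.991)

Under the 9:3:4 hypothesis (Σ ratio = 16, N = 414):
  red: 414 × 9/16 = 232.875
  yellow: 414 × 3/16 = 77.625
  white: 414 × 4/16 = 103.5
χ² = Σ (O − E)² / E
  red: (218 − 232.875)² / 232.875 = 0.9501
  yellow: (101 − 77.625)² / 77.625 = 7.0388
  white: (95 − 103.5)² / 103.5 = 0.6981
χ² = 0.9501 + 7.0388 + 0.6981 = 8.687
Degrees of freedom = 3 − 1 = 2; critical value at α = 0.05 is 5.991.
Since 8.687 > 5.991, we reject the null hypothesis — the data do not fit the 9:3:4 ratio.

8.687; not consistent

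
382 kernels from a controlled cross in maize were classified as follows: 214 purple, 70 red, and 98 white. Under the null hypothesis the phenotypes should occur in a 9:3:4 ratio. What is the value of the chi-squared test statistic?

0.106

Total ratio parts = 16. Expected numbers out of 382:
  purple: 382 × 9/16 = 214.875
  red: 382 × 3/16 = 71.625
  white: 382 × 4/16 = 95.5
χ² = Σ (O − E)² / E
  purple: (214 − 214.875)² / 214.875 = 0.0036
  red: (70 − 71.625)² / 71.625 = 0.0369
  white: (98 − 95.5)² / 95.5 = 0.0654
χ² = 0.0036 + 0.0369 + 0.0654 = 0.1059 ≈ 0.106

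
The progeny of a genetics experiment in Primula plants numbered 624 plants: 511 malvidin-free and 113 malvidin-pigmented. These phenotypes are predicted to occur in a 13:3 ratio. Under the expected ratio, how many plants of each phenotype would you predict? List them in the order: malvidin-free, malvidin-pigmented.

Total ratio parts = 16. Expected numbers out of 624:
  malvidin-free: 624 × 13/16 = 507
  malvidin-pigmented: 624 × 3/16 = 117

507, 117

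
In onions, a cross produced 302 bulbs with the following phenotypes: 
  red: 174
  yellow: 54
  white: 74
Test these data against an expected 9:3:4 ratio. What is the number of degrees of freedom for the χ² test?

2

A goodness-of-fit test with 3 phenotype classes has df = 3 − 1 = 2.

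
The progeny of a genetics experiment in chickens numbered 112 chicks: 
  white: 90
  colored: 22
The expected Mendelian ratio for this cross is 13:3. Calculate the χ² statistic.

0.059

Expected counts for N = 112 under a 13:3 ratio (total parts = 16):
  white: 112 × 13/16 = 91
  colored: 112 × 3/16 = 21
χ² = Σ (O − E)² / E
  white: (90 − 91)² / 91 = 0.0110
  colored: (22 − 21)² / 21 = 0.0476
χ² = 0.0110 + 0.0476 = 0.0586 ≈ 0.059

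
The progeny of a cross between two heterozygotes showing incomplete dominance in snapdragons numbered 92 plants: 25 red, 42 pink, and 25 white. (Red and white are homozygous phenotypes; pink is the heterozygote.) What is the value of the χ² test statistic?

With incomplete dominance, a heterozygote × heterozygote cross gives a 1:2:1 phenotypic ratio.
Total ratio parts = 4. Expected numbers out of 92:
  red: 92 × 1/4 = 23
  pink: 92 × 2/4 = 46
  white: 92 × 1/4 = 23
χ² = Σ (O − E)² / E
  red: (25 − 23)² / 23 = 0.1739
  pink: (42 − 46)² / 46 = 0.3478
  white: (25 − 23)² / 23 = 0.1739
χ² = 0.1739 + 0.3478 + 0.1739 = 0.6956 ≈ 0.696

0.696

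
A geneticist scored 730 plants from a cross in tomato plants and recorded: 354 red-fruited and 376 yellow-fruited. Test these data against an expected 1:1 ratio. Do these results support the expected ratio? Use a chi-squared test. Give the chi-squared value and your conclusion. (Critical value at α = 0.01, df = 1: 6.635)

0.663; consistent

Under the 1:1 hypothesis (Σ ratio = 2, N = 730):
  red-fruited: 730 × 1/2 = 365
  yellow-fruited: 730 × 1/2 = 365
χ² = Σ (O − E)² / E
  red-fruited: (354 − 365)² / 365 = 0.3315
  yellow-fruited: (376 − 365)² / 365 = 0.3315
χ² = 0.3315 + 0.3315 = 0.663
Degrees of freedom = 2 − 1 = 1; critical value at α = 0.01 is 6.635.
Since 0.663 < 6.635, we fail to reject the null hypothesis — the data are consistent with the 1:1 ratio.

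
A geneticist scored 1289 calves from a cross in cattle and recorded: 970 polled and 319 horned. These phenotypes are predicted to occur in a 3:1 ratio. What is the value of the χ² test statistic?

Under the 3:1 hypothesis (Σ ratio = 4, N = 1289):
  polled: 1289 × 3/4 = 966.75
  horned: 1289 × 1/4 = 322.25
χ² = Σ (O − E)² / E
  polled: (970 − 966.75)² / 966.75 = 0.0109
  horned: (319 − 322.25)² / 322.25 = 0.0328
χ² = 0.0109 + 0.0328 = 0.0437 ≈ 0.044

0.044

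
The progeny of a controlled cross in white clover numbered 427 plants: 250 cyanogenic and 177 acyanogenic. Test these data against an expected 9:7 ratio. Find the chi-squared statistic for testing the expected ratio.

0.916

Under the 9:7 hypothesis (Σ ratio = 16, N = 427):
  cyanogenic: 427 × 9/16 = 240.1875
  acyanogenic: 427 × 7/16 = 186.8125
χ² = Σ (O − E)² / E
  cyanogenic: (250 − 240.1875)² / 240.1875 = 0.4009
  acyanogenic: (177 − 186.8125)² / 186.8125 = 0.5154
χ² = 0.4009 + 0.5154 = 0.9163 ≈ 0.916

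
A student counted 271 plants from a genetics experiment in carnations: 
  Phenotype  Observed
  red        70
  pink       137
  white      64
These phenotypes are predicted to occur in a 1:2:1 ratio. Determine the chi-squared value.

Expected counts for N = 271 under a 1:2:1 ratio (total parts = 4):
  red: 271 × 1/4 = 67.75
  pink: 271 × 2/4 = 135.5
  white: 271 × 1/4 = 67.75
χ² = Σ (O − E)² / E
  red: (70 − 67.75)² / 67.75 = 0.0747
  pink: (137 − 135.5)² / 135.5 = 0.0166
  white: (64 − 67.75)² / 67.75 = 0.2076
χ² = 0.0747 + 0.0166 + 0.2076 = 0.2989 ≈ 0.299

0.299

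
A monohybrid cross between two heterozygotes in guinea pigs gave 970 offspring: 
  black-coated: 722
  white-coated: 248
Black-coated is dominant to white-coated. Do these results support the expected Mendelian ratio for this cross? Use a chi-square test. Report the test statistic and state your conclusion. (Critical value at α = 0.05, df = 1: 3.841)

For a monohybrid cross between heterozygotes with complete dominance, the expected phenotypic ratio is 3:1.
Under the 3:1 hypothesis (Σ ratio = 4, N = 970):
  black-coated: 970 × 3/4 = 727.5
  white-coated: 970 × 1/4 = 242.5
χ² = Σ (O − E)² / E
  black-coated: (722 − 727.5)² / 727.5 = 0.0416
  white-coated: (248 − 242.5)² / 242.5 = 0.1247
χ² = 0.0416 + 0.1247 = 0.1663 ≈ 0.166
Degrees of freedom = 2 − 1 = 1; critical value at α = 0.05 is 3.841.
Since 0.166 < 3.841, we fail to reject the null hypothesis — the data are consistent with the 3:1 ratio.

0.166; consistent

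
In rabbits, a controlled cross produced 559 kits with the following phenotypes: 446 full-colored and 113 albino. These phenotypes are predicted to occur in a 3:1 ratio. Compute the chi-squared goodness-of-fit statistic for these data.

6.827

Under the 3:1 hypothesis (Σ ratio = 4, N = 559):
  full-colored: 559 × 3/4 = 419.25
  albino: 559 × 1/4 = 139.75
χ² = Σ (O − E)² / E
  full-colored: (446 − 419.25)² / 419.25 = 1.7068
  albino: (113 − 139.75)² / 139.75 = 5.1203
χ² = 1.7068 + 5.1203 = 6.8271 ≈ 6.827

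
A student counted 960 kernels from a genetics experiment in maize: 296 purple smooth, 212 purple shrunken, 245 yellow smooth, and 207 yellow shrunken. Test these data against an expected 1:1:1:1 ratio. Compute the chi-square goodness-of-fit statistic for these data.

20.975

Total ratio parts = 4. Expected numbers out of 960:
  purple smooth: 960 × 1/4 = 240
  purple shrunken: 960 × 1/4 = 240
  yellow smooth: 960 × 1/4 = 240
  yellow shrunken: 960 × 1/4 = 240
χ² = Σ (O − E)² / E
  purple smooth: (296 − 240)² / 240 = 13.0667
  purple shrunken: (212 − 240)² / 240 = 3.2667
  yellow smooth: (245 − 240)² / 240 = 0.1042
  yellow shrunken: (207 − 240)² / 240 = 4.5375
χ² = 13.0667 + 3.2667 + 0.1042 + 4.5375 = 20.9751 ≈ 20.975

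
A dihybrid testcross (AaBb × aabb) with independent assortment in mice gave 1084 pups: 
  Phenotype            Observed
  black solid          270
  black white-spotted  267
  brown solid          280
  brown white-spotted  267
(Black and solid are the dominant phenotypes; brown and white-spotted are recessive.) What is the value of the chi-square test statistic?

A dihybrid testcross with independent assortment gives a 1:1:1:1 ratio.
The 1:1:1:1 ratio has 4 parts, so with N = 1084 the expected counts are:
  black solid: 1084 × 1/4 = 271
  black white-spotted: 1084 × 1/4 = 271
  brown solid: 1084 × 1/4 = 271
  brown white-spotted: 1084 × 1/4 = 271
χ² = Σ (O − E)² / E
  black solid: (270 − 271)² / 271 = 0.0037
  black white-spotted: (267 − 271)² / 271 = 0.0590
  brown solid: (280 − 271)² / 271 = 0.2989
  brown white-spotted: (267 − 271)² / 271 = 0.0590
χ² = 0.0037 + 0.0590 + 0.2989 + 0.0590 = 0.4206 ≈ 0.421

0.421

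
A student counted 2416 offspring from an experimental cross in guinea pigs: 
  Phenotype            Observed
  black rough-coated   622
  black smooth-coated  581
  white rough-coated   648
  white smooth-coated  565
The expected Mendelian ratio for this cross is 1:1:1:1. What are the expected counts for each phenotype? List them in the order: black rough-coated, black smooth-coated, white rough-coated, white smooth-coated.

Total ratio parts = 4. Expected numbers out of 2416:
  black rough-coated: 2416 × 1/4 = 604
  black smooth-coated: 2416 × 1/4 = 604
  white rough-coated: 2416 × 1/4 = 604
  white smooth-coated: 2416 × 1/4 = 604

604, 604, 604, 604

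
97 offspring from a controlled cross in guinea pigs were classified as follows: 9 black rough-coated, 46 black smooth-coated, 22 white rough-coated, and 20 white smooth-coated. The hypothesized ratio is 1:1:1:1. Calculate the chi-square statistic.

30.052

Total ratio parts = 4. Expected numbers out of 97:
  black rough-coated: 97 × 1/4 = 24.25
  black smooth-coated: 97 × 1/4 = 24.25
  white rough-coated: 97 × 1/4 = 24.25
  white smooth-coated: 97 × 1/4 = 24.25
χ² = Σ (O − E)² / E
  black rough-coated: (9 − 24.25)² / 24.25 = 9.5902
  black smooth-coated: (46 − 24.25)² / 24.25 = 19.5077
  white rough-coated: (22 − 24.25)² / 24.25 = 0.2088
  white smooth-coated: (20 − 24.25)² / 24.25 = 0.7448
χ² = 9.5902 + 19.5077 + 0.2088 + 0.7448 = 30.0515 ≈ 30.052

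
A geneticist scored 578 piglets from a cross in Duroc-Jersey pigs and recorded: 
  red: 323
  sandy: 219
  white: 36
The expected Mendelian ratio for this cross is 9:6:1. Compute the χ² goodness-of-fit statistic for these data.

Under the 9:6:1 hypothesis (Σ ratio = 16, N = 578):
  red: 578 × 9/16 = 325.125
  sandy: 578 × 6/16 = 216.75
  white: 578 × 1/16 = 36.125
χ² = Σ (O − E)² / E
  red: (323 − 325.125)² / 325.125 = 0.0139
  sandy: (219 − 216.75)² / 216.75 = 0.0234
  white: (36 − 36.125)² / 36.125 = 0.0004
χ² = 0.0139 + 0.0234 + 0.0004 = 0.0377 ≈ 0.038

0.038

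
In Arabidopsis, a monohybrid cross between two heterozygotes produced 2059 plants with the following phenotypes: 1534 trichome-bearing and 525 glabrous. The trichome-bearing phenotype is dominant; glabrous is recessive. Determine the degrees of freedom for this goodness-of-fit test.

1

For a monohybrid cross between heterozygotes with complete dominance, the expected phenotypic ratio is 3:1.
A goodness-of-fit test with 2 phenotype classes has df = 2 − 1 = 1.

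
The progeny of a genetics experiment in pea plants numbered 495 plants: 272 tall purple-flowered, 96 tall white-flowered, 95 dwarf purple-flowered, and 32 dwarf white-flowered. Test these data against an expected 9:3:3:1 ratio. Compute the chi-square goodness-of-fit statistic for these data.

0.346

The 9:3:3:1 ratio has 16 parts, so with N = 495 the expected counts are:
  tall purple-flowered: 495 × 9/16 = 278.4375
  tall white-flowered: 495 × 3/16 = 92.8125
  dwarf purple-flowered: 495 × 3/16 = 92.8125
  dwarf white-flowered: 495 × 1/16 = 30.9375
χ² = Σ (O − E)² / E
  tall purple-flowered: (272 − 278.4375)² / 278.4375 = 0.1488
  tall white-flowered: (96 − 92.8125)² / 92.8125 = 0.1095
  dwarf purple-flowered: (95 − 92.8125)² / 92.8125 = 0.0516
  dwarf white-flowered: (32 − 30.9375)² / 30.9375 = 0.0365
χ² = 0.1488 + 0.1095 + 0.0516 + 0.0365 = 0.3464 ≈ 0.346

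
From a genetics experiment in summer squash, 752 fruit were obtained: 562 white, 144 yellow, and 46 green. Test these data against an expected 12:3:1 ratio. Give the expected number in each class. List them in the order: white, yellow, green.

Total ratio parts = 16. Expected numbers out of 752:
  white: 752 × 12/16 = 564
  yellow: 752 × 3/16 = 141
  green: 752 × 1/16 = 47

564, 141, 47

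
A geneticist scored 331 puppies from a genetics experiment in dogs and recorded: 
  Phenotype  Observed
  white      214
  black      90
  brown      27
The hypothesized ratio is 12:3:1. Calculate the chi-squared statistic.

19.228

Total ratio parts = 16. Expected numbers out of 331:
  white: 331 × 12/16 = 248.25
  black: 331 × 3/16 = 62.0625
  brown: 331 × 1/16 = 20.6875
χ² = Σ (O − E)² / E
  white: (214 − 248.25)² / 248.25 = 4.7253
  black: (90 − 62.0625)² / 62.0625 = 12.5761
  brown: (27 − 20.6875)² / 20.6875 = 1.9262
χ² = 4.7253 + 12.5761 + 1.9262 = 19.2276 ≈ 19.228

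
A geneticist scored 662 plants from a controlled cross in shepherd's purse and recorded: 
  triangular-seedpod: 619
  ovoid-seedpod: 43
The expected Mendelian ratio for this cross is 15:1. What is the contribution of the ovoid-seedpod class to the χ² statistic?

Total ratio parts = 16. Expected numbers out of 662:
  triangular-seedpod: 662 × 15/16 = 620.625
  ovoid-seedpod: 662 × 1/16 = 41.375
Contribution of ovoid-seedpod: (43 − 41.375)² / 41.375 = 0.0638

0.064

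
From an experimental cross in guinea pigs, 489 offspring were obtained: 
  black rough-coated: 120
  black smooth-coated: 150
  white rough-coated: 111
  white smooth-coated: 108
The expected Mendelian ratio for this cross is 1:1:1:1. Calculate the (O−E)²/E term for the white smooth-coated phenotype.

Under the 1:1:1:1 hypothesis (Σ ratio = 4, N = 489):
  black rough-coated: 489 × 1/4 = 122.25
  black smooth-coated: 489 × 1/4 = 122.25
  white rough-coated: 489 × 1/4 = 122.25
  white smooth-coated: 489 × 1/4 = 122.25
Contribution of white smooth-coated: (108 − 122.25)² / 122.25 = 1.6610

1.661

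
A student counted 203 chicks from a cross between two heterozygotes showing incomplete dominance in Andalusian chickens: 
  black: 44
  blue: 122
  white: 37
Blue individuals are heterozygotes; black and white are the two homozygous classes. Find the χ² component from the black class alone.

With incomplete dominance, a heterozygote × heterozygote cross gives a 1:2:1 phenotypic ratio.
Expected counts for N = 203 under a 1:2:1 ratio (total parts = 4):
  black: 203 × 1/4 = 50.75
  blue: 203 × 2/4 = 101.5
  white: 203 × 1/4 = 50.75
Contribution of black: (44 − 50.75)² / 50.75 = 0.8978

0.898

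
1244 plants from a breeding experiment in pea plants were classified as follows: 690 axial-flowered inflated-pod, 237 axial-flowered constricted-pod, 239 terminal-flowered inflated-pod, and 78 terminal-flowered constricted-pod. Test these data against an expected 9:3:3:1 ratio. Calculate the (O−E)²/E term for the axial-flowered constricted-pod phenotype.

0.060

Expected counts for N = 1244 under a 9:3:3:1 ratio (total parts = 16):
  axial-flowered inflated-pod: 1244 × 9/16 = 699.75
  axial-flowered constricted-pod: 1244 × 3/16 = 233.25
  terminal-flowered inflated-pod: 1244 × 3/16 = 233.25
  terminal-flowered constricted-pod: 1244 × 1/16 = 77.75
Contribution of axial-flowered constricted-pod: (237 − 233.25)² / 233.25 = 0.0603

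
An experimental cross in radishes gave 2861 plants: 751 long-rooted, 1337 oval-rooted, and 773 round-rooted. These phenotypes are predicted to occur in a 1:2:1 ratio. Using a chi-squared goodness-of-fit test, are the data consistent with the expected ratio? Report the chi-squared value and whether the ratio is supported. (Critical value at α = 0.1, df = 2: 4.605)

12.561; not consistent

The 1:2:1 ratio has 4 parts, so with N = 2861 the expected counts are:
  long-rooted: 2861 × 1/4 = 715.25
  oval-rooted: 2861 × 2/4 = 1430.5
  round-rooted: 2861 × 1/4 = 715.25
χ² = Σ (O − E)² / E
  long-rooted: (751 − 715.25)² / 715.25 = 1.7869
  oval-rooted: (1337 − 1430.5)² / 1430.5 = 6.1113
  round-rooted: (773 − 715.25)² / 715.25 = 4.6628
χ² = 1.7869 + 6.1113 + 4.6628 = 12.561
Degrees of freedom = 3 − 1 = 2; critical value at α = 0.1 is 4.605.
Since 12.561 > 4.605, we reject the null hypothesis — the data do not fit the 1:2:1 ratio.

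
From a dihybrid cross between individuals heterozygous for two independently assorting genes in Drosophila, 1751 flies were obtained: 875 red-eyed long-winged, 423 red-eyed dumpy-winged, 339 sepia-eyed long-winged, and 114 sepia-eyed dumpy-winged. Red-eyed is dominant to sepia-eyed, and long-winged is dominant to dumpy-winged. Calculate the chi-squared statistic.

40.118

A dihybrid F₂ with independent assortment and complete dominance at both loci gives a 9:3:3:1 phenotypic ratio.
Expected counts for N = 1751 under a 9:3:3:1 ratio (total parts = 16):
  red-eyed long-winged: 1751 × 9/16 = 984.9375
  red-eyed dumpy-winged: 1751 × 3/16 = 328.3125
  sepia-eyed long-winged: 1751 × 3/16 = 328.3125
  sepia-eyed dumpy-winged: 1751 × 1/16 = 109.4375
χ² = Σ (O − E)² / E
  red-eyed long-winged: (875 − 984.9375)² / 984.9375 = 12.2711
  red-eyed dumpy-winged: (423 − 328.3125)² / 328.3125 = 27.3085
  sepia-eyed long-winged: (339 − 328.3125)² / 328.3125 = 0.3479
  sepia-eyed dumpy-winged: (114 − 109.4375)² / 109.4375 = 0.1902
χ² = 12.2711 + 27.3085 + 0.3479 + 0.1902 = 40.1177 ≈ 40.118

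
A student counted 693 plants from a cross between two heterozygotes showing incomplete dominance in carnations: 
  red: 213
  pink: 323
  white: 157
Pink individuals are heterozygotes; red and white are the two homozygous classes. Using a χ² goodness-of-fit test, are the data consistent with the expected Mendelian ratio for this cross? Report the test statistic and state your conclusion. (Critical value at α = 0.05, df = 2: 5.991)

With incomplete dominance, a heterozygote × heterozygote cross gives a 1:2:1 phenotypic ratio.
The 1:2:1 ratio has 4 parts, so with N = 693 the expected counts are:
  red: 693 × 1/4 = 173.25
  pink: 693 × 2/4 = 346.5
  white: 693 × 1/4 = 173.25
χ² = Σ (O − E)² / E
  red: (213 − 173.25)² / 173.25 = 9.1201
  pink: (323 − 346.5)² / 346.5 = 1.5938
  white: (157 − 173.25)² / 173.25 = 1.5242
χ² = 9.1201 + 1.5938 + 1.5242 = 12.2381 ≈ 12.238
Degrees of freedom = 3 − 1 = 2; critical value at α = 0.05 is 5.991.
Since 12.238 > 5.991, we reject the null hypothesis — the data do not fit the 1:2:1 ratio.

12.238; not consistent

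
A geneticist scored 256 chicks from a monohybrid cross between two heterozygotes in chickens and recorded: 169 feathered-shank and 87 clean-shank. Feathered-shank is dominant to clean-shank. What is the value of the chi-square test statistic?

11.021

For a monohybrid cross between heterozygotes with complete dominance, the expected phenotypic ratio is 3:1.
Expected counts for N = 256 under a 3:1 ratio (total parts = 4):
  feathered-shank: 256 × 3/4 = 192
  clean-shank: 256 × 1/4 = 64
χ² = Σ (O − E)² / E
  feathered-shank: (169 − 192)² / 192 = 2.7552
  clean-shank: (87 − 64)² / 64 = 8.2656
χ² = 2.7552 + 8.2656 = 11.0208 ≈ 11.021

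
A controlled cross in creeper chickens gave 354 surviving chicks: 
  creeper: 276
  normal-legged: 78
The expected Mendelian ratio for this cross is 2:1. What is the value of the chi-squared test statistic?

20.339

Expected counts for N = 354 under a 2:1 ratio (total parts = 3):
  creeper: 354 × 2/3 = 236
  normal-legged: 354 × 1/3 = 118
χ² = Σ (O − E)² / E
  creeper: (276 − 236)² / 236 = 6.7797
  normal-legged: (78 − 118)² / 118 = 13.5593
χ² = 6.7797 + 13.5593 = 20.339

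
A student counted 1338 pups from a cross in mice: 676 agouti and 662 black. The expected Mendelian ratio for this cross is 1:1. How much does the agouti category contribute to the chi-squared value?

Expected counts for N = 1338 under a 1:1 ratio (total parts = 2):
  agouti: 1338 × 1/2 = 669
  black: 1338 × 1/2 = 669
Contribution of agouti: (676 − 669)² / 669 = 0.0732

0.073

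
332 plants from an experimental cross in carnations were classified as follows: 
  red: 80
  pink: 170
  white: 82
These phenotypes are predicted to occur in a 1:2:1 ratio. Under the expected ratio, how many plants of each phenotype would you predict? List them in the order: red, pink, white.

Expected counts for N = 332 under a 1:2:1 ratio (total parts = 4):
  red: 332 × 1/4 = 83
  pink: 332 × 2/4 = 166
  white: 332 × 1/4 = 83

83, 166, 83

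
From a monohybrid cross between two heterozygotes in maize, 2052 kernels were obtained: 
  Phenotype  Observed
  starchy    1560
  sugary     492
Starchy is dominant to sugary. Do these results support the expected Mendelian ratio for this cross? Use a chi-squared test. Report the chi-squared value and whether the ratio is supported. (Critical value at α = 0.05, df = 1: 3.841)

1.146; consistent

For a monohybrid cross between heterozygotes with complete dominance, the expected phenotypic ratio is 3:1.
The 3:1 ratio has 4 parts, so with N = 2052 the expected counts are:
  starchy: 2052 × 3/4 = 1539
  sugary: 2052 × 1/4 = 513
χ² = Σ (O − E)² / E
  starchy: (1560 − 1539)² / 1539 = 0.2865
  sugary: (492 − 513)² / 513 = 0.8596
χ² = 0.2865 + 0.8596 = 1.1461 ≈ 1.146
Degrees of freedom = 2 − 1 = 1; critical value at α = 0.05 is 3.841.
Since 1.146 < 3.841, we fail to reject the null hypothesis — the data are consistent with the 3:1 ratio.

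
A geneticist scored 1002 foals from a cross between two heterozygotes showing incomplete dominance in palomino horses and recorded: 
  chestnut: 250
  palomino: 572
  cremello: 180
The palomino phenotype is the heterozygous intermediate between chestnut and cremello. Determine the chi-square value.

With incomplete dominance, a heterozygote × heterozygote cross gives a 1:2:1 phenotypic ratio.
Under the 1:2:1 hypothesis (Σ ratio = 4, N = 1002):
  chestnut: 1002 × 1/4 = 250.5
  palomino: 1002 × 2/4 = 501
  cremello: 1002 × 1/4 = 250.5
χ² = Σ (O − E)² / E
  chestnut: (250 − 250.5)² / 250.5 = 0.0010
  palomino: (572 − 501)² / 501 = 10.0619
  cremello: (180 − 250.5)² / 250.5 = 19.8413
χ² = 0.0010 + 10.0619 + 19.8413 = 29.9042 ≈ 29.904

29.904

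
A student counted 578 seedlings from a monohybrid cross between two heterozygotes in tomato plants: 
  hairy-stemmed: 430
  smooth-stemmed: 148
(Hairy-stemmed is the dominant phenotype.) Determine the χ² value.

0.113

For a monohybrid cross between heterozygotes with complete dominance, the expected phenotypic ratio is 3:1.
The 3:1 ratio has 4 parts, so with N = 578 the expected counts are:
  hairy-stemmed: 578 × 3/4 = 433.5
  smooth-stemmed: 578 × 1/4 = 144.5
χ² = Σ (O − E)² / E
  hairy-stemmed: (430 − 433.5)² / 433.5 = 0.0283
  smooth-stemmed: (148 − 144.5)² / 144.5 = 0.0848
χ² = 0.0283 + 0.0848 = 0.1131 ≈ 0.113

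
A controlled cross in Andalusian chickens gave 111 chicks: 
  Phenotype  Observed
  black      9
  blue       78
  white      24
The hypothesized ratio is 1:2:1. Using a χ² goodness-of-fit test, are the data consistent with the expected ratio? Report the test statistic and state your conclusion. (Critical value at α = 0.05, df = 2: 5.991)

The 1:2:1 ratio has 4 parts, so with N = 111 the expected counts are:
  black: 111 × 1/4 = 27.75
  blue: 111 × 2/4 = 55.5
  white: 111 × 1/4 = 27.75
χ² = Σ (O − E)² / E
  black: (9 − 27.75)² / 27.75 = 12.6689
  blue: (78 − 55.5)² / 55.5 = 9.1216
  white: (24 − 27.75)² / 27.75 = 0.5068
χ² = 12.6689 + 9.1216 + 0.5068 = 22.2973 ≈ 22.297
Degrees of freedom = 3 − 1 = 2; critical value at α = 0.05 is 5.991.
Since 22.297 > 5.991, we reject the null hypothesis — the data do not fit the 1:2:1 ratio.

22.297; not consistent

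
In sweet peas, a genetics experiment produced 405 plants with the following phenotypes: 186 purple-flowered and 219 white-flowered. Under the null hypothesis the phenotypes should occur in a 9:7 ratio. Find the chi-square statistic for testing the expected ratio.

17.541

The 9:7 ratio has 16 parts, so with N = 405 the expected counts are:
  purple-flowered: 405 × 9/16 = 227.8125
  white-flowered: 405 × 7/16 = 177.1875
χ² = Σ (O − E)² / E
  purple-flowered: (186 − 227.8125)² / 227.8125 = 7.6742
  white-flowered: (219 − 177.1875)² / 177.1875 = 9.8669
χ² = 7.6742 + 9.8669 = 17.5411 ≈ 17.541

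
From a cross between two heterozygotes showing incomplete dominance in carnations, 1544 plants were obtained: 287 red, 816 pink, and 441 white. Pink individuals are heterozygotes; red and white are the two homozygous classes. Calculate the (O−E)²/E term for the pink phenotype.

2.508

With incomplete dominance, a heterozygote × heterozygote cross gives a 1:2:1 phenotypic ratio.
Total ratio parts = 4. Expected numbers out of 1544:
  red: 1544 × 1/4 = 386
  pink: 1544 × 2/4 = 772
  white: 1544 × 1/4 = 386
Contribution of pink: (816 − 772)² / 772 = 2.5078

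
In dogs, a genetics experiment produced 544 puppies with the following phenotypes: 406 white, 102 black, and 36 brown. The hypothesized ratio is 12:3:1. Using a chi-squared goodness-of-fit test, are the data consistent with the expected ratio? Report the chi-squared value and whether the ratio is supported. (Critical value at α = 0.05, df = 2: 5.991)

0.127; consistent

Expected counts for N = 544 under a 12:3:1 ratio (total parts = 16):
  white: 544 × 12/16 = 408
  black: 544 × 3/16 = 102
  brown: 544 × 1/16 = 34
χ² = Σ (O − E)² / E
  white: (406 − 408)² / 408 = 0.0098
  black: (102 − 102)² / 102 = 0.0000
  brown: (36 − 34)² / 34 = 0.1176
χ² = 0.0098 + 0.0000 + 0.1176 = 0.1274 ≈ 0.127
Degrees of freedom = 3 − 1 = 2; critical value at α = 0.05 is 5.991.
Since 0.127 < 5.991, we fail to reject the null hypothesis — the data are consistent with the 12:3:1 ratio.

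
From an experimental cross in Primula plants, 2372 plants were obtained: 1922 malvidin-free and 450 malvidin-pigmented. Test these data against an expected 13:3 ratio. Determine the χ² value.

0.076

Total ratio parts = 16. Expected numbers out of 2372:
  malvidin-free: 2372 × 13/16 = 1927.25
  malvidin-pigmented: 2372 × 3/16 = 444.75
χ² = Σ (O − E)² / E
  malvidin-free: (1922 − 1927.25)² / 1927.25 = 0.0143
  malvidin-pigmented: (450 − 444.75)² / 444.75 = 0.0620
χ² = 0.0143 + 0.0620 = 0.0763 ≈ 0.076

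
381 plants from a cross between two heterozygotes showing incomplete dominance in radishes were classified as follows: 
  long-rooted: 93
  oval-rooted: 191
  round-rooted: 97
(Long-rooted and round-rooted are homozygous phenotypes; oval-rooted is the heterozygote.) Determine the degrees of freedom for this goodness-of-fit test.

2

With incomplete dominance, a heterozygote × heterozygote cross gives a 1:2:1 phenotypic ratio.
A goodness-of-fit test with 3 phenotype classes has df = 3 − 1 = 2.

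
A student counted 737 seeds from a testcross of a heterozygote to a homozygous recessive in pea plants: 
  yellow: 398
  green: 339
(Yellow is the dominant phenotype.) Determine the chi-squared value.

4.723

A testcross of a heterozygote (Aa × aa) gives a 1:1 phenotypic ratio.
Total ratio parts = 2. Expected numbers out of 737:
  yellow: 737 × 1/2 = 368.5
  green: 737 × 1/2 = 368.5
χ² = Σ (O − E)² / E
  yellow: (398 − 368.5)² / 368.5 = 2.3616
  green: (339 − 368.5)² / 368.5 = 2.3616
χ² = 2.3616 + 2.3616 = 4.7232 ≈ 4.723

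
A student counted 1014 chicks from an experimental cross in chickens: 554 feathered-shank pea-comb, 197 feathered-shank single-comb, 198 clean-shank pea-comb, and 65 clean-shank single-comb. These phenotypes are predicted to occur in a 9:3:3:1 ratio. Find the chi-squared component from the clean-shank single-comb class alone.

0.042

Under the 9:3:3:1 hypothesis (Σ ratio = 16, N = 1014):
  feathered-shank pea-comb: 1014 × 9/16 = 570.375
  feathered-shank single-comb: 1014 × 3/16 = 190.125
  clean-shank pea-comb: 1014 × 3/16 = 190.125
  clean-shank single-comb: 1014 × 1/16 = 63.375
Contribution of clean-shank single-comb: (65 − 63.375)² / 63.375 = 0.0417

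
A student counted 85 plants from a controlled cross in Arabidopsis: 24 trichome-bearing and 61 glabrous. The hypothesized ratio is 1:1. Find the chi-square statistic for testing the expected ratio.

16.106

Total ratio parts = 2. Expected numbers out of 85:
  trichome-bearing: 85 × 1/2 = 42.5
  glabrous: 85 × 1/2 = 42.5
χ² = Σ (O − E)² / E
  trichome-bearing: (24 − 42.5)² / 42.5 = 8.0529
  glabrous: (61 − 42.5)² / 42.5 = 8.0529
χ² = 8.0529 + 8.0529 = 16.1058 ≈ 16.106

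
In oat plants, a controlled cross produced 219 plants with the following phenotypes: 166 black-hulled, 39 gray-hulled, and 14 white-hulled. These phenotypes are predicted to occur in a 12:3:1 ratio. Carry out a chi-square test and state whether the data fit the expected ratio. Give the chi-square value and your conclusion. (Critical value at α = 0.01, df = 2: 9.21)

0.129; consistent

Total ratio parts = 16. Expected numbers out of 219:
  black-hulled: 219 × 12/16 = 164.25
  gray-hulled: 219 × 3/16 = 41.0625
  white-hulled: 219 × 1/16 = 13.6875
χ² = Σ (O − E)² / E
  black-hulled: (166 − 164.25)² / 164.25 = 0.0186
  gray-hulled: (39 − 41.0625)² / 41.0625 = 0.1036
  white-hulled: (14 − 13.6875)² / 13.6875 = 0.0071
χ² = 0.0186 + 0.1036 + 0.0071 = 0.1293 ≈ 0.129
Degrees of freedom = 3 − 1 = 2; critical value at α = 0.01 is 9.21.
Since 0.129 < 9.21, we fail to reject the null hypothesis — the data are consistent with the 12:3:1 ratio.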